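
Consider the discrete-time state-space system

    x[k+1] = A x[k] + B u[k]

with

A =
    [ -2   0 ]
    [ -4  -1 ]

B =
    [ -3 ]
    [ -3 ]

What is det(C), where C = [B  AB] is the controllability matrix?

AB = [[6], [15]]
Controllability matrix C = [B  AB] = [[-3, 6], [-3, 15]]
det(C) = (-3)·15 - 6·(-3) = -45 - (-18) = -27
Since det(C) ≠ 0, rank(C) = 2 and the system is completely controllable.

-27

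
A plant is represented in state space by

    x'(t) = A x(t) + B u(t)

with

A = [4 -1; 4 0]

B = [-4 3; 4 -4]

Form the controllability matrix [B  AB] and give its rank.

AB = [[-20, 16], [-16, 12]]
Controllability matrix C = [B  AB] = [[-4, 3, -20, 16], [4, -4, -16, 12]]
Take the 2×2 submatrix of C formed by columns 1, 2: [[-4, 3], [4, -4]]. Its determinant is (-4)·(-4) - 3·4 = 16 - 12 = 4 ≠ 0.
So rank(C) ≥ 2; since C has 2 rows, rank(C) = 2.
rank(C) = 2 = n, so the pair (A, B) is completely controllable.

2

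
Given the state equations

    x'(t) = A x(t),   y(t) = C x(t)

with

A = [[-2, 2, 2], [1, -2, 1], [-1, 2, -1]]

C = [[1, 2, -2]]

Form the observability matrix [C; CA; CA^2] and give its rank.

3

CA = [[2, -6, 6]]
CA^2 = [[-16, 28, -8]]
Observability matrix O = [C; CA; CA^2] = [[1, 2, -2], [2, -6, 6], [-16, 28, -8]]
det(O) = 1·((-6)·(-8) - 6·28) - 2·(2·(-8) - 6·(-16)) + (-2)·(2·28 - (-6)·(-16)) = 1·(-120) - 2·80 + (-2)·(-40) = -200 ≠ 0, so rank(O) = 3.
rank(O) = 3 = n, so the pair (A, C) is completely observable.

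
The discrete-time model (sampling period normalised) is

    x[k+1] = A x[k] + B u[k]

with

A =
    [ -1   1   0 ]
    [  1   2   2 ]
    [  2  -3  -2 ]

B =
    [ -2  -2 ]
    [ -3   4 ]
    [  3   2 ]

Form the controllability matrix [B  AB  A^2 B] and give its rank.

3

AB = [[-1, 6], [-2, 10], [-1, -20]]
A^2B = [[-1, 4], [-7, -14], [6, 22]]
Controllability matrix C = [B  AB  A^2B] = [[-2, -2, -1, 6, -1, 4], [-3, 4, -2, 10, -7, -14], [3, 2, -1, -20, 6, 22]]
Take the 3×3 submatrix of C formed by columns 1, 2, 3: [[-2, -2, -1], [-3, 4, -2], [3, 2, -1]]. Its determinant is (-2)·(4·(-1) - (-2)·2) - (-2)·((-3)·(-1) - (-2)·3) + (-1)·((-3)·2 - 4·3) = (-2)·0 - (-2)·9 + (-1)·(-18) = 36 ≠ 0.
So rank(C) ≥ 3; since C has 3 rows, rank(C) = 3.
rank(C) = 3 = n, so the pair (A, B) is completely controllable.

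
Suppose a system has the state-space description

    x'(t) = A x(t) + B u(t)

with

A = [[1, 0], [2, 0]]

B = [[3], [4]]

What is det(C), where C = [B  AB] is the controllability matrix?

6

AB = [[3], [6]]
Controllability matrix C = [B  AB] = [[3, 3], [4, 6]]
det(C) = 3·6 - 3·4 = 18 - 12 = 6
Since det(C) ≠ 0, rank(C) = 2 and the system is completely controllable.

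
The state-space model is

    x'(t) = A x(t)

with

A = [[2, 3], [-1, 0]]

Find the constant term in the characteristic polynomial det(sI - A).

3

For a 2×2 matrix, det(sI - A) = s^2 - (tr A)s + det A.
tr A = 2, det A = 3.
So p(s) = s^2 - 2s + 3.
The constant term is 3.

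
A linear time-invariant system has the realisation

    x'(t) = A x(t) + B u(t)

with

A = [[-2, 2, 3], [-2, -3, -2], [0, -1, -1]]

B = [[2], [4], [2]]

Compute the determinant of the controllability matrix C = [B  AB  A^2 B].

AB = [[10], [-20], [-6]]
A^2B = [[-78], [52], [26]]
Controllability matrix C = [B  AB  A^2B] = [[2, 10, -78], [4, -20, 52], [2, -6, 26]]
Expanding along the first row, det(C) = 2·((-20)·26 - 52·(-6)) - 10·(4·26 - 52·2) + (-78)·(4·(-6) - (-20)·2) = 2·(-208) - 10·0 + (-78)·16 = -1664
Since det(C) ≠ 0, rank(C) = 3 and the system is completely controllable.

-1664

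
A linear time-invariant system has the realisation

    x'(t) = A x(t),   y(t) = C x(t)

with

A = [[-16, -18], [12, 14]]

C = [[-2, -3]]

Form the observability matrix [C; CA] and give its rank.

1

CA = [[-4, -6]]
Observability matrix O = [C; CA] = [[-2, -3], [-4, -6]]
Every row of O is a scalar multiple of row 1 = [-2, -3] (multipliers 1, 2), so the rows span a one-dimensional space.
O ≠ 0, hence rank(O) = 1.
rank(O) = 1 < n = 2, so the pair (A, C) is not completely observable.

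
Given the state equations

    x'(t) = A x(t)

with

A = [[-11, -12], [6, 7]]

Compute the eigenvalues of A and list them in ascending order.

det(sI - A) = s^2 - (tr A)s + det A, with tr A = (-11) + 7 = -4 and det A = (-11)·7 - (-12)·6 = -77 - (-72) = -5.
So p(s) = det(sI - A) = s^2 + 4s - 5.
Factor s^2 + 4s - 5: two numbers with sum -4 and product -5 are 1 and -5, so s^2 + 4s - 5 = (s - 1)(s + 5).
Hence p(s) = (s - 1) (s + 5), with roots -5, 1.
At least one eigenvalue has non-negative real part, so the system is not asymptotically stable.

-5, 1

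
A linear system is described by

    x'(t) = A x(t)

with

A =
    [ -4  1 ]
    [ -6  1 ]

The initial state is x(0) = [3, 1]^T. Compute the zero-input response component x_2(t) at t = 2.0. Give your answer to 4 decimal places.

det(sI - A) = s^2 - (tr A)s + det A, with tr A = (-4) + 1 = -3 and det A = (-4)·1 - 1·(-6) = -4 - (-6) = 2.
So p(s) = det(sI - A) = s^2 + 3s + 2.
Factor s^2 + 3s + 2: two numbers with sum -3 and product 2 are -1 and -2, so s^2 + 3s + 2 = (s + 1)(s + 2).
Hence p(s) = (s + 1) (s + 2), with roots -2, -1.
The eigenvalues -2, -1 are distinct and real, so A is diagonalisable and x(t) = e^{At} x(0) = V diag(e^{λ_i t}) V^{-1} x(0), where the columns of V are the eigenvectors.
λ = -2: A - (-2)I = [[-2, 1], [-6, 3]]. Row 1 gives (-2)·v1 + 1·v2 = 0, so take v_1 = [1, 2]^T.
λ = -1: A - (-1)I = [[-3, 1], [-6, 2]]. Row 1 gives (-3)·v1 + 1·v2 = 0, so take v_2 = [-1, -3]^T.
V = [v_1 v_2] = [[1, -1], [2, -3]] has det V = -1, so V^{-1} = adj(V)/det V = [[3, -1], [2, -1]].
Modal coordinates z(0) = V^{-1} x(0): 3·3 + (-1)·1 = 8; 2·3 + (-1)·1 = 5; so z(0) = [8, 5]^T.
x_2(t) = Σ_i (v_i)_2 · z_i(0) · e^{λ_i t} (row 2 of V times the modal terms).
x_2(2.0) = 2·8·e^{-2·2.0} + (-3)·5·e^{-1·2.0} = 16·0.018316 + (-15)·0.135335 = -1.7370.

-1.7370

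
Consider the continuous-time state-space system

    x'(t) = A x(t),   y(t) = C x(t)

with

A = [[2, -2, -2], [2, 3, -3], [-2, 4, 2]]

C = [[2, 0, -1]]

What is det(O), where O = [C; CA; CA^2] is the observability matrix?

-424

CA = [[6, -8, -6]]
CA^2 = [[8, -60, 0]]
Observability matrix O = [C; CA; CA^2] = [[2, 0, -1], [6, -8, -6], [8, -60, 0]]
Expanding along the first row, det(O) = 2·((-8)·0 - (-6)·(-60)) - 0·(6·0 - (-6)·8) + (-1)·(6·(-60) - (-8)·8) = 2·(-360) - 0·48 + (-1)·(-296) = -424
Since det(O) ≠ 0, rank(O) = 3 and the system is completely observable.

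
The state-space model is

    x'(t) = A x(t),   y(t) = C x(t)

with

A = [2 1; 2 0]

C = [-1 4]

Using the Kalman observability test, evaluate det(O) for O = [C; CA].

-23

CA = [[6, -1]]
Observability matrix O = [C; CA] = [[-1, 4], [6, -1]]
det(O) = (-1)·(-1) - 4·6 = 1 - 24 = -23
Since det(O) ≠ 0, rank(O) = 2 and the system is completely observable.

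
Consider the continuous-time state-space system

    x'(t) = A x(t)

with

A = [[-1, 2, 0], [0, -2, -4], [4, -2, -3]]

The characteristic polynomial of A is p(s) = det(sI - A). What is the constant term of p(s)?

Expand det(sI - A) for the 3×3 matrix.
p(s) = s^3 + 6s^2 + 3s + 30.
(Check: constant term = det(-A) = (-1)^3 det A = 30; coefficient of s^2 = -tr A = 6.)
The constant term is 30.

30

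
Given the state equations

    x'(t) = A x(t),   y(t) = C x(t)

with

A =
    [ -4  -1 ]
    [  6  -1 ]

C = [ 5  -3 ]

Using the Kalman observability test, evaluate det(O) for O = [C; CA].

-124

CA = [[-38, -2]]
Observability matrix O = [C; CA] = [[5, -3], [-38, -2]]
det(O) = 5·(-2) - (-3)·(-38) = -10 - 114 = -124
Since det(O) ≠ 0, rank(O) = 2 and the system is completely observable.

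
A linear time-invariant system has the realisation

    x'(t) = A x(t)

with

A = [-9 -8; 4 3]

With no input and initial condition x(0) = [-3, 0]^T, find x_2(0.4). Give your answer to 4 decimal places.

-1.6050

det(sI - A) = s^2 - (tr A)s + det A, with tr A = (-9) + 3 = -6 and det A = (-9)·3 - (-8)·4 = -27 - (-32) = 5.
So p(s) = det(sI - A) = s^2 + 6s + 5.
Factor s^2 + 6s + 5: two numbers with sum -6 and product 5 are -1 and -5, so s^2 + 6s + 5 = (s + 1)(s + 5).
Hence p(s) = (s + 1) (s + 5), with roots -5, -1.
The eigenvalues -5, -1 are distinct and real, so A is diagonalisable and x(t) = e^{At} x(0) = V diag(e^{λ_i t}) V^{-1} x(0), where the columns of V are the eigenvectors.
λ = -5: A - (-5)I = [[-4, -8], [4, 8]]. Row 1 gives (-4)·v1 + (-8)·v2 = 0, so take v_1 = [-2, 1]^T.
λ = -1: A - (-1)I = [[-8, -8], [4, 4]]. Row 1 gives (-8)·v1 + (-8)·v2 = 0, so take v_2 = [1, -1]^T.
V = [v_1 v_2] = [[-2, 1], [1, -1]] has det V = 1, so V^{-1} = adj(V)/det V = [[-1, -1], [-1, -2]].
Modal coordinates z(0) = V^{-1} x(0): (-1)·(-3) + (-1)·0 = 3; (-1)·(-3) + (-2)·0 = 3; so z(0) = [3, 3]^T.
x_2(t) = Σ_i (v_i)_2 · z_i(0) · e^{λ_i t} (row 2 of V times the modal terms).
x_2(0.4) = 1·3·e^{-5·0.4} + (-1)·3·e^{-1·0.4} = 3·0.135335 + (-3)·0.670320 = -1.6050.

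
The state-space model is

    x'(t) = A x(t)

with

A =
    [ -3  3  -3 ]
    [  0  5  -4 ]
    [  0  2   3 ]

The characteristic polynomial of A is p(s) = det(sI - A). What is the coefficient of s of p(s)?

Expand det(sI - A) for the 3×3 matrix.
p(s) = s^3 - 5s^2 - s + 69.
(Check: constant term = det(-A) = (-1)^3 det A = 69; coefficient of s^2 = -tr A = -5.)
The coefficient of s is -1.

-1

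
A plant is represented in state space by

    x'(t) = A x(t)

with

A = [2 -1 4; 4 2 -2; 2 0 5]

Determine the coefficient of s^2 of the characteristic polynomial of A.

Expand det(sI - A) for the 3×3 matrix.
p(s) = s^3 - 9s^2 + 20s - 28.
(Check: constant term = det(-A) = (-1)^3 det A = -28; coefficient of s^2 = -tr A = -9.)
The coefficient of s^2 is -9.

-9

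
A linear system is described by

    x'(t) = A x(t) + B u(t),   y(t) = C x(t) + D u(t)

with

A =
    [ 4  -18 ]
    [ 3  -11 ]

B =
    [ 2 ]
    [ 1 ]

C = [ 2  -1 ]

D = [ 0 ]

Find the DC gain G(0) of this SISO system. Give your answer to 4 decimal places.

G(0) = C(-A)^{-1}B + D = -C A^{-1} B + D.
det A = 10, so A^{-1} = (1/10)·adj(A) = [[-11/10, 9/5], [-3/10, 2/5]]
A^{-1} B = [-2/5, -1/5]^T
C A^{-1} B = -3/5
G(0) = D - C A^{-1} B = 0 - (-3/5) = 3/5 ≈ 0.6000

0.6000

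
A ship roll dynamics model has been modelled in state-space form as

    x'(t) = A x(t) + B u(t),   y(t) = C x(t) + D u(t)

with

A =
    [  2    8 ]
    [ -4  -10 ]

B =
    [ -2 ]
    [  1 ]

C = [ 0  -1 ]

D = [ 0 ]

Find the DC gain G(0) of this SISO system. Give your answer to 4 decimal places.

-0.5000

G(0) = C(-A)^{-1}B + D = -C A^{-1} B + D.
det A = 12, so A^{-1} = (1/12)·adj(A) = [[-5/6, -2/3], [1/3, 1/6]]
A^{-1} B = [1, -1/2]^T
C A^{-1} B = 1/2
G(0) = D - C A^{-1} B = 0 - (1/2) = -1/2 ≈ -0.5000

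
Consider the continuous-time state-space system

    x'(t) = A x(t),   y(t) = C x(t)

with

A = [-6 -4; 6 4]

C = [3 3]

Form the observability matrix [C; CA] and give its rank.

1

CA = [[0, 0]]
Observability matrix O = [C; CA] = [[3, 3], [0, 0]]
Every row of O is a scalar multiple of row 1 = [3, 3] (multipliers 1, 0), so the rows span a one-dimensional space.
O ≠ 0, hence rank(O) = 1.
rank(O) = 1 < n = 2, so the pair (A, C) is not completely observable.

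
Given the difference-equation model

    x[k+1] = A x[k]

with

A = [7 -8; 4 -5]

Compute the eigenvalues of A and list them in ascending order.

det(zI - A) = z^2 - (tr A)z + det A, with tr A = 7 + (-5) = 2 and det A = 7·(-5) - (-8)·4 = -35 - (-32) = -3.
So p(z) = det(zI - A) = z^2 - 2z - 3.
Factor z^2 - 2z - 3: two numbers with sum 2 and product -3 are 3 and -1, so z^2 - 2z - 3 = (z - 3)(z + 1).
Hence p(z) = (z - 3) (z + 1), with roots -1, 3.

-1, 3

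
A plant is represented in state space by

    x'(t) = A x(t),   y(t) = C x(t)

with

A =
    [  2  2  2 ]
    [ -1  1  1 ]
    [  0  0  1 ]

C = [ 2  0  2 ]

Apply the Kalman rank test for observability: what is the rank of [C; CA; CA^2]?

3

CA = [[4, 4, 6]]
CA^2 = [[4, 12, 18]]
Observability matrix O = [C; CA; CA^2] = [[2, 0, 2], [4, 4, 6], [4, 12, 18]]
det(O) = 2·(4·18 - 6·12) - 0·(4·18 - 6·4) + 2·(4·12 - 4·4) = 2·0 - 0·48 + 2·32 = 64 ≠ 0, so rank(O) = 3.
rank(O) = 3 = n, so the pair (A, C) is completely observable.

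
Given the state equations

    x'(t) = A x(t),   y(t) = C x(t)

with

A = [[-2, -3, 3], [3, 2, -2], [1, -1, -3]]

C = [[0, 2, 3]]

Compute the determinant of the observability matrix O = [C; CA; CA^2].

-664

CA = [[9, 1, -13]]
CA^2 = [[-28, -12, 64]]
Observability matrix O = [C; CA; CA^2] = [[0, 2, 3], [9, 1, -13], [-28, -12, 64]]
Expanding along the first row, det(O) = 0·(1·64 - (-13)·(-12)) - 2·(9·64 - (-13)·(-28)) + 3·(9·(-12) - 1·(-28)) = 0·(-92) - 2·212 + 3·(-80) = -664
Since det(O) ≠ 0, rank(O) = 3 and the system is completely observable.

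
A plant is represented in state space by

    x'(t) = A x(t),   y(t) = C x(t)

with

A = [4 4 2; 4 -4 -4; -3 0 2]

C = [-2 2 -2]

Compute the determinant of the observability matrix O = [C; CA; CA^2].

CA = [[6, -16, -16]]
CA^2 = [[8, 88, 44]]
Observability matrix O = [C; CA; CA^2] = [[-2, 2, -2], [6, -16, -16], [8, 88, 44]]
Expanding along the first row, det(O) = (-2)·((-16)·44 - (-16)·88) - 2·(6·44 - (-16)·8) + (-2)·(6·88 - (-16)·8) = (-2)·704 - 2·392 + (-2)·656 = -3504
Since det(O) ≠ 0, rank(O) = 3 and the system is completely observable.

-3504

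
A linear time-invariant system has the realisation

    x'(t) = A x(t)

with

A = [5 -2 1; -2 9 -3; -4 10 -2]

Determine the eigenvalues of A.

3, 4, 5

det(sI - A) = s^3 - (tr A)s^2 + (M11 + M22 + M33)s - det A, where Mii is the 2×2 principal minor of A obtained by deleting row i and column i.
tr A = 5 + 9 + (-2) = 12; M11 = 9·(-2) - (-3)·10 = -18 - (-30) = 12; M22 = 5·(-2) - 1·(-4) = -10 - (-4) = -6; M33 = 5·9 - (-2)·(-2) = 45 - 4 = 41; sum of minors = 47.
det A = 5·(9·(-2) - (-3)·10) - (-2)·((-2)·(-2) - (-3)·(-4)) + 1·((-2)·10 - 9·(-4)) = 5·12 - (-2)·(-8) + 1·16 = 60.
So p(s) = det(sI - A) = s^3 - 12s^2 + 47s - 60.
Rational-root test: any integer root divides -60. Testing small divisors, s = 3 works: p(3) = 27 + (-108) + 141 + (-60) = 0, so (s - 3) is a factor.
Dividing, p(s) = (s - 3)(s^2 - 9s + 20).
Factor s^2 - 9s + 20: two numbers with sum 9 and product 20 are 5 and 4, so s^2 - 9s + 20 = (s - 5)(s - 4).
Hence p(s) = (s - 5) (s - 4) (s - 3), with roots 3, 4, 5.
At least one eigenvalue has non-negative real part, so the system is not asymptotically stable.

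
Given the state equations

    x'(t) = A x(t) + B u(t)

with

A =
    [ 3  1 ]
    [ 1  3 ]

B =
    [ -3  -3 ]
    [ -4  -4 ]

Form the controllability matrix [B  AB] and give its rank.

AB = [[-13, -13], [-15, -15]]
Controllability matrix C = [B  AB] = [[-3, -3, -13, -13], [-4, -4, -15, -15]]
Take the 2×2 submatrix of C formed by columns 1, 3: [[-3, -13], [-4, -15]]. Its determinant is (-3)·(-15) - (-13)·(-4) = 45 - 52 = -7 ≠ 0.
So rank(C) ≥ 2; since C has 2 rows, rank(C) = 2.
rank(C) = 2 = n, so the pair (A, B) is completely controllable.

2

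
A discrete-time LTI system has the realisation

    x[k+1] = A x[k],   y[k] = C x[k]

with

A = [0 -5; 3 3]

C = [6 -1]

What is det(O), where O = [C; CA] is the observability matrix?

-201

CA = [[-3, -33]]
Observability matrix O = [C; CA] = [[6, -1], [-3, -33]]
det(O) = 6·(-33) - (-1)·(-3) = -198 - 3 = -201
Since det(O) ≠ 0, rank(O) = 2 and the system is completely observable.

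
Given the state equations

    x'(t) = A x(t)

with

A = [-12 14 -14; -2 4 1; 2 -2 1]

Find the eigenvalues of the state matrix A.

det(sI - A) = s^3 - (tr A)s^2 + (M11 + M22 + M33)s - det A, where Mii is the 2×2 principal minor of A obtained by deleting row i and column i.
tr A = (-12) + 4 + 1 = -7; M11 = 4·1 - 1·(-2) = 4 - (-2) = 6; M22 = (-12)·1 - (-14)·2 = -12 - (-28) = 16; M33 = (-12)·4 - 14·(-2) = -48 - (-28) = -20; sum of minors = 2.
det A = (-12)·(4·1 - 1·(-2)) - 14·((-2)·1 - 1·2) + (-14)·((-2)·(-2) - 4·2) = (-12)·6 - 14·(-4) + (-14)·(-4) = 40.
So p(s) = det(sI - A) = s^3 + 7s^2 + 2s - 40.
Rational-root test: any integer root divides -40. Testing small divisors, s = 2 works: p(2) = 8 + 28 + 4 + (-40) = 0, so (s - 2) is a factor.
Dividing, p(s) = (s - 2)(s^2 + 9s + 20).
Factor s^2 + 9s + 20: two numbers with sum -9 and product 20 are -4 and -5, so s^2 + 9s + 20 = (s + 4)(s + 5).
Hence p(s) = (s - 2) (s + 4) (s + 5), with roots -5, -4, 2.
At least one eigenvalue has non-negative real part, so the system is not asymptotically stable.

-5, -4, 2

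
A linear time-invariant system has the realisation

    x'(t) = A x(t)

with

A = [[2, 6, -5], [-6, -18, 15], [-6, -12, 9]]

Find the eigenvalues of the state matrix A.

det(sI - A) = s^3 - (tr A)s^2 + (M11 + M22 + M33)s - det A, where Mii is the 2×2 principal minor of A obtained by deleting row i and column i.
tr A = 2 + (-18) + 9 = -7; M11 = (-18)·9 - 15·(-12) = -162 - (-180) = 18; M22 = 2·9 - (-5)·(-6) = 18 - 30 = -12; M33 = 2·(-18) - 6·(-6) = -36 - (-36) = 0; sum of minors = 6.
det A = 2·((-18)·9 - 15·(-12)) - 6·((-6)·9 - 15·(-6)) + (-5)·((-6)·(-12) - (-18)·(-6)) = 2·18 - 6·36 + (-5)·(-36) = 0.
So p(s) = det(sI - A) = s^3 + 7s^2 + 6s.
The constant term is 0, so p(s) = s(s^2 + 7s + 6).
Factor s^2 + 7s + 6: two numbers with sum -7 and product 6 are -1 and -6, so s^2 + 7s + 6 = (s + 1)(s + 6).
Hence p(s) = s (s + 1) (s + 6), with roots -6, -1, 0.
At least one eigenvalue has non-negative real part, so the system is not asymptotically stable.

-6, -1, 0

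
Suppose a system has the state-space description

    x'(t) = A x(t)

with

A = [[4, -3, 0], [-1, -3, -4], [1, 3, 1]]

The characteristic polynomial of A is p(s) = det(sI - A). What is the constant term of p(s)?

Expand det(sI - A) for the 3×3 matrix.
p(s) = s^3 - 2s^2 - 2s - 45.
(Check: constant term = det(-A) = (-1)^3 det A = -45; coefficient of s^2 = -tr A = -2.)
The constant term is -45.

-45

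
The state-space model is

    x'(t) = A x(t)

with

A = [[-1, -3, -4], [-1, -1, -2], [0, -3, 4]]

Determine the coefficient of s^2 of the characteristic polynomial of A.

Expand det(sI - A) for the 3×3 matrix.
p(s) = s^3 - 2s^2 - 16s + 14.
(Check: constant term = det(-A) = (-1)^3 det A = 14; coefficient of s^2 = -tr A = -2.)
The coefficient of s^2 is -2.

-2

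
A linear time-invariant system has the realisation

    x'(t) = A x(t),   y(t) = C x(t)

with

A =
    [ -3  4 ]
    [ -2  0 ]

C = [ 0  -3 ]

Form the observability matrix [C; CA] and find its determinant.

CA = [[6, 0]]
Observability matrix O = [C; CA] = [[0, -3], [6, 0]]
det(O) = 0·0 - (-3)·6 = 0 - (-18) = 18
Since det(O) ≠ 0, rank(O) = 2 and the system is completely observable.

18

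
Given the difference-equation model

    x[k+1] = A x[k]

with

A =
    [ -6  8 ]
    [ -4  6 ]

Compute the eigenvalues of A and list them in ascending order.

det(zI - A) = z^2 - (tr A)z + det A, with tr A = (-6) + 6 = 0 and det A = (-6)·6 - 8·(-4) = -36 - (-32) = -4.
So p(z) = det(zI - A) = z^2 - 4.
Factor z^2 - 4: two numbers with sum 0 and product -4 are 2 and -2, so z^2 - 4 = (z - 2)(z + 2).
Hence p(z) = (z - 2) (z + 2), with roots -2, 2.

-2, 2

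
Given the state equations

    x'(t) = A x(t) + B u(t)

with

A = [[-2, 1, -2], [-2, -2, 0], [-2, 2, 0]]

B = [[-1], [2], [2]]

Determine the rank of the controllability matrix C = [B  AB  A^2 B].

3

AB = [[0], [-2], [6]]
A^2B = [[-14], [4], [-4]]
Controllability matrix C = [B  AB  A^2B] = [[-1, 0, -14], [2, -2, 4], [2, 6, -4]]
det(C) = (-1)·((-2)·(-4) - 4·6) - 0·(2·(-4) - 4·2) + (-14)·(2·6 - (-2)·2) = (-1)·(-16) - 0·(-16) + (-14)·16 = -208 ≠ 0, so rank(C) = 3.
rank(C) = 3 = n, so the pair (A, B) is completely controllable.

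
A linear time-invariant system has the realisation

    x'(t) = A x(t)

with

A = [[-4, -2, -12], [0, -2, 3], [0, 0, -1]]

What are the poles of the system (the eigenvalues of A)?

det(sI - A) = s^3 - (tr A)s^2 + (M11 + M22 + M33)s - det A, where Mii is the 2×2 principal minor of A obtained by deleting row i and column i.
tr A = (-4) + (-2) + (-1) = -7; M11 = (-2)·(-1) - 3·0 = 2 - 0 = 2; M22 = (-4)·(-1) - (-12)·0 = 4 - 0 = 4; M33 = (-4)·(-2) - (-2)·0 = 8 - 0 = 8; sum of minors = 14.
det A = (-4)·((-2)·(-1) - 3·0) - (-2)·(0·(-1) - 3·0) + (-12)·(0·0 - (-2)·0) = (-4)·2 - (-2)·0 + (-12)·0 = -8.
So p(s) = det(sI - A) = s^3 + 7s^2 + 14s + 8.
Rational-root test: any integer root divides 8. Testing small divisors, s = -1 works: p(-1) = -1 + 7 + (-14) + 8 = 0, so (s + 1) is a factor.
Dividing, p(s) = (s + 1)(s^2 + 6s + 8).
Factor s^2 + 6s + 8: two numbers with sum -6 and product 8 are -2 and -4, so s^2 + 6s + 8 = (s + 2)(s + 4).
Hence p(s) = (s + 1) (s + 2) (s + 4), with roots -4, -2, -1.
All eigenvalues have negative real part, so the system is asymptotically stable.

-4, -2, -1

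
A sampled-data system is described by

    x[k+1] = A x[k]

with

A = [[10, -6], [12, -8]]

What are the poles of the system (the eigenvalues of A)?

det(zI - A) = z^2 - (tr A)z + det A, with tr A = 10 + (-8) = 2 and det A = 10·(-8) - (-6)·12 = -80 - (-72) = -8.
So p(z) = det(zI - A) = z^2 - 2z - 8.
Factor z^2 - 2z - 8: two numbers with sum 2 and product -8 are 4 and -2, so z^2 - 2z - 8 = (z - 4)(z + 2).
Hence p(z) = (z - 4) (z + 2), with roots -2, 4.

-2, 4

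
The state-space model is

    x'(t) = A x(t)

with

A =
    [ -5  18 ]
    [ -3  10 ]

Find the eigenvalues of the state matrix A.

1, 4

det(sI - A) = s^2 - (tr A)s + det A, with tr A = (-5) + 10 = 5 and det A = (-5)·10 - 18·(-3) = -50 - (-54) = 4.
So p(s) = det(sI - A) = s^2 - 5s + 4.
Factor s^2 - 5s + 4: two numbers with sum 5 and product 4 are 4 and 1, so s^2 - 5s + 4 = (s - 4)(s - 1).
Hence p(s) = (s - 4) (s - 1), with roots 1, 4.
At least one eigenvalue has non-negative real part, so the system is not asymptotically stable.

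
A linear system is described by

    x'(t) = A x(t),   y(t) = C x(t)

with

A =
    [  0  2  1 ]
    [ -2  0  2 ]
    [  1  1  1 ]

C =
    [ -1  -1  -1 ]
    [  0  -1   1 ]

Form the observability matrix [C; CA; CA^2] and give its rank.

CA = [[1, -3, -4], [3, 1, -1]]
CA^2 = [[2, -2, -9], [-3, 5, 4]]
Observability matrix O = [C; CA; CA^2] = [[-1, -1, -1], [0, -1, 1], [1, -3, -4], [3, 1, -1], [2, -2, -9], [-3, 5, 4]]
Take the 3×3 submatrix of O formed by rows 1, 2, 3: [[-1, -1, -1], [0, -1, 1], [1, -3, -4]]. Its determinant is (-1)·((-1)·(-4) - 1·(-3)) - (-1)·(0·(-4) - 1·1) + (-1)·(0·(-3) - (-1)·1) = (-1)·7 - (-1)·(-1) + (-1)·1 = -9 ≠ 0.
So rank(O) ≥ 3; since O has 3 columns, rank(O) = 3.
rank(O) = 3 = n, so the pair (A, C) is completely observable.

3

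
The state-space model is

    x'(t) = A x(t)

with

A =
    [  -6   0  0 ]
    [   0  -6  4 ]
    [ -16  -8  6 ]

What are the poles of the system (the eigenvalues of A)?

-6, -2, 2

det(sI - A) = s^3 - (tr A)s^2 + (M11 + M22 + M33)s - det A, where Mii is the 2×2 principal minor of A obtained by deleting row i and column i.
tr A = (-6) + (-6) + 6 = -6; M11 = (-6)·6 - 4·(-8) = -36 - (-32) = -4; M22 = (-6)·6 - 0·(-16) = -36 - 0 = -36; M33 = (-6)·(-6) - 0·0 = 36 - 0 = 36; sum of minors = -4.
det A = (-6)·((-6)·6 - 4·(-8)) - 0·(0·6 - 4·(-16)) + 0·(0·(-8) - (-6)·(-16)) = (-6)·(-4) - 0·64 + 0·(-96) = 24.
So p(s) = det(sI - A) = s^3 + 6s^2 - 4s - 24.
Rational-root test: any integer root divides -24. Testing small divisors, s = -2 works: p(-2) = -8 + 24 + 8 + (-24) = 0, so (s + 2) is a factor.
Dividing, p(s) = (s + 2)(s^2 + 4s - 12).
Factor s^2 + 4s - 12: two numbers with sum -4 and product -12 are 2 and -6, so s^2 + 4s - 12 = (s - 2)(s + 6).
Hence p(s) = (s - 2) (s + 2) (s + 6), with roots -6, -2, 2.
At least one eigenvalue has non-negative real part, so the system is not asymptotically stable.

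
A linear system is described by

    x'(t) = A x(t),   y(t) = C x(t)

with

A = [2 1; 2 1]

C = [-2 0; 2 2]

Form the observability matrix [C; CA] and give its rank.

CA = [[-4, -2], [8, 4]]
Observability matrix O = [C; CA] = [[-2, 0], [2, 2], [-4, -2], [8, 4]]
Take the 2×2 submatrix of O formed by rows 1, 2: [[-2, 0], [2, 2]]. Its determinant is (-2)·2 - 0·2 = -4 - 0 = -4 ≠ 0.
So rank(O) ≥ 2; since O has 2 columns, rank(O) = 2.
rank(O) = 2 = n, so the pair (A, C) is completely observable.

2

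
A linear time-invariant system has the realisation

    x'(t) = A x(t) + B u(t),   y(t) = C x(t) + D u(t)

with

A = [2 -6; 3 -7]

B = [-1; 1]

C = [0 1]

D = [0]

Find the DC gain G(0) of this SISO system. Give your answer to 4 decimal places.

G(0) = C(-A)^{-1}B + D = -C A^{-1} B + D.
det A = 4, so A^{-1} = (1/4)·adj(A) = [[-7/4, 3/2], [-3/4, 1/2]]
A^{-1} B = [13/4, 5/4]^T
C A^{-1} B = 5/4
G(0) = D - C A^{-1} B = 0 - (5/4) = -5/4 ≈ -1.2500

-1.2500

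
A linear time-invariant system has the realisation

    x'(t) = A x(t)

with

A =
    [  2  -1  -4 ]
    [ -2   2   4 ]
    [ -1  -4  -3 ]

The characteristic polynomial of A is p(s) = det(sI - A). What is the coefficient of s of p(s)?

2

Expand det(sI - A) for the 3×3 matrix.
p(s) = s^3 - s^2 + 2s + 10.
(Check: constant term = det(-A) = (-1)^3 det A = 10; coefficient of s^2 = -tr A = -1.)
The coefficient of s is 2.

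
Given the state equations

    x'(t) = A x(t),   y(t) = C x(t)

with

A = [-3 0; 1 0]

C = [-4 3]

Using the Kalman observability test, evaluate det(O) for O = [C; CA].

CA = [[15, 0]]
Observability matrix O = [C; CA] = [[-4, 3], [15, 0]]
det(O) = (-4)·0 - 3·15 = 0 - 45 = -45
Since det(O) ≠ 0, rank(O) = 2 and the system is completely observable.

-45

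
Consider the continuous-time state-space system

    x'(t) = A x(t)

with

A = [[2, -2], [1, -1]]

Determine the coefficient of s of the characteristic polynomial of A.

For a 2×2 matrix, det(sI - A) = s^2 - (tr A)s + det A.
tr A = 1, det A = 0.
So p(s) = s^2 - s.
The coefficient of s is -1.

-1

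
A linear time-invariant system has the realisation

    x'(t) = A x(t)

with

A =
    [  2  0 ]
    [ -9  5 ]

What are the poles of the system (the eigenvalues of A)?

det(sI - A) = s^2 - (tr A)s + det A, with tr A = 2 + 5 = 7 and det A = 2·5 - 0·(-9) = 10 - 0 = 10.
So p(s) = det(sI - A) = s^2 - 7s + 10.
Factor s^2 - 7s + 10: two numbers with sum 7 and product 10 are 5 and 2, so s^2 - 7s + 10 = (s - 5)(s - 2).
Hence p(s) = (s - 5) (s - 2), with roots 2, 5.
At least one eigenvalue has non-negative real part, so the system is not asymptotically stable.

2, 5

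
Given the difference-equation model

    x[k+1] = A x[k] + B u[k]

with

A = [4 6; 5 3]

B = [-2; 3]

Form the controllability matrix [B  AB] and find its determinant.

-28

AB = [[10], [-1]]
Controllability matrix C = [B  AB] = [[-2, 10], [3, -1]]
det(C) = (-2)·(-1) - 10·3 = 2 - 30 = -28
Since det(C) ≠ 0, rank(C) = 2 and the system is completely controllable.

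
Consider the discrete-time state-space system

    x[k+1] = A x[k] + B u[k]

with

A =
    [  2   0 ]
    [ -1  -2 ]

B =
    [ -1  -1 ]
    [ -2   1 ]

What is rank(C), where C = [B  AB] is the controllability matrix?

2

AB = [[-2, -2], [5, -1]]
Controllability matrix C = [B  AB] = [[-1, -1, -2, -2], [-2, 1, 5, -1]]
Take the 2×2 submatrix of C formed by columns 1, 2: [[-1, -1], [-2, 1]]. Its determinant is (-1)·1 - (-1)·(-2) = -1 - 2 = -3 ≠ 0.
So rank(C) ≥ 2; since C has 2 rows, rank(C) = 2.
rank(C) = 2 = n, so the pair (A, B) is completely controllable.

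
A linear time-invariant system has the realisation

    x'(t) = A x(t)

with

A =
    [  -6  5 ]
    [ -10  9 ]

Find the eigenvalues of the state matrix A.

-1, 4

det(sI - A) = s^2 - (tr A)s + det A, with tr A = (-6) + 9 = 3 and det A = (-6)·9 - 5·(-10) = -54 - (-50) = -4.
So p(s) = det(sI - A) = s^2 - 3s - 4.
Factor s^2 - 3s - 4: two numbers with sum 3 and product -4 are 4 and -1, so s^2 - 3s - 4 = (s - 4)(s + 1).
Hence p(s) = (s - 4) (s + 1), with roots -1, 4.
At least one eigenvalue has non-negative real part, so the system is not asymptotically stable.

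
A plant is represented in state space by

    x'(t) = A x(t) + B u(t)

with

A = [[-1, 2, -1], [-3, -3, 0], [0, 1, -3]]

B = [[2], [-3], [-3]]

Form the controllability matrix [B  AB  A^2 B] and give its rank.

AB = [[-5], [3], [6]]
A^2B = [[5], [6], [-15]]
Controllability matrix C = [B  AB  A^2B] = [[2, -5, 5], [-3, 3, 6], [-3, 6, -15]]
det(C) = 2·(3·(-15) - 6·6) - (-5)·((-3)·(-15) - 6·(-3)) + 5·((-3)·6 - 3·(-3)) = 2·(-81) - (-5)·63 + 5·(-9) = 108 ≠ 0, so rank(C) = 3.
rank(C) = 3 = n, so the pair (A, B) is completely controllable.

3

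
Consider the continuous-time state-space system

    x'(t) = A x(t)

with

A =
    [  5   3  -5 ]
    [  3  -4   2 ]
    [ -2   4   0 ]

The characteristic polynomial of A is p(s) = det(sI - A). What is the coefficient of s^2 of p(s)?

-1

Expand det(sI - A) for the 3×3 matrix.
p(s) = s^3 - s^2 - 47s + 72.
(Check: constant term = det(-A) = (-1)^3 det A = 72; coefficient of s^2 = -tr A = -1.)
The coefficient of s^2 is -1.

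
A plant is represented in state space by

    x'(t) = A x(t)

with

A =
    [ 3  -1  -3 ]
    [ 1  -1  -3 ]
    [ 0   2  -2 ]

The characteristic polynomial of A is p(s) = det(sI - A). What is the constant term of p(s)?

Expand det(sI - A) for the 3×3 matrix.
p(s) = s^3 - 16.
(Check: constant term = det(-A) = (-1)^3 det A = -16; coefficient of s^2 = -tr A = 0.)
The constant term is -16.

-16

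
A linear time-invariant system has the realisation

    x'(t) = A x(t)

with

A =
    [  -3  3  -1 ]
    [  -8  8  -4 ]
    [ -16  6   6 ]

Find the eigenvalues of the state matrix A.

2, 4, 5

det(sI - A) = s^3 - (tr A)s^2 + (M11 + M22 + M33)s - det A, where Mii is the 2×2 principal minor of A obtained by deleting row i and column i.
tr A = (-3) + 8 + 6 = 11; M11 = 8·6 - (-4)·6 = 48 - (-24) = 72; M22 = (-3)·6 - (-1)·(-16) = -18 - 16 = -34; M33 = (-3)·8 - 3·(-8) = -24 - (-24) = 0; sum of minors = 38.
det A = (-3)·(8·6 - (-4)·6) - 3·((-8)·6 - (-4)·(-16)) + (-1)·((-8)·6 - 8·(-16)) = (-3)·72 - 3·(-112) + (-1)·80 = 40.
So p(s) = det(sI - A) = s^3 - 11s^2 + 38s - 40.
Rational-root test: any integer root divides -40. Testing small divisors, s = 2 works: p(2) = 8 + (-44) + 76 + (-40) = 0, so (s - 2) is a factor.
Dividing, p(s) = (s - 2)(s^2 - 9s + 20).
Factor s^2 - 9s + 20: two numbers with sum 9 and product 20 are 5 and 4, so s^2 - 9s + 20 = (s - 5)(s - 4).
Hence p(s) = (s - 5) (s - 4) (s - 2), with roots 2, 4, 5.
At least one eigenvalue has non-negative real part, so the system is not asymptotically stable.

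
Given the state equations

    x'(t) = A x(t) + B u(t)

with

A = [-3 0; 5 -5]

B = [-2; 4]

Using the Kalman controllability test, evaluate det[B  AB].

AB = [[6], [-30]]
Controllability matrix C = [B  AB] = [[-2, 6], [4, -30]]
det(C) = (-2)·(-30) - 6·4 = 60 - 24 = 36
Since det(C) ≠ 0, rank(C) = 2 and the system is completely controllable.

36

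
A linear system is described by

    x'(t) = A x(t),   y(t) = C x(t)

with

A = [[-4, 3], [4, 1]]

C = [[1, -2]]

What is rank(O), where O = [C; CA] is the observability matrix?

2

CA = [[-12, 1]]
Observability matrix O = [C; CA] = [[1, -2], [-12, 1]]
det(O) = 1·1 - (-2)·(-12) = 1 - 24 = -23 ≠ 0, so rank(O) = 2.
rank(O) = 2 = n, so the pair (A, C) is completely observable.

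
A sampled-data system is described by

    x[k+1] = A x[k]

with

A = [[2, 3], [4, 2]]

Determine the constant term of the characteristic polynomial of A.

-8

For a 2×2 matrix, det(zI - A) = z^2 - (tr A)z + det A.
tr A = 4, det A = -8.
So p(z) = z^2 - 4z - 8.
The constant term is -8.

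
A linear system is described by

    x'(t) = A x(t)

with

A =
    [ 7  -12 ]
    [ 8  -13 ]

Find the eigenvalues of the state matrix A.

det(sI - A) = s^2 - (tr A)s + det A, with tr A = 7 + (-13) = -6 and det A = 7·(-13) - (-12)·8 = -91 - (-96) = 5.
So p(s) = det(sI - A) = s^2 + 6s + 5.
Factor s^2 + 6s + 5: two numbers with sum -6 and product 5 are -1 and -5, so s^2 + 6s + 5 = (s + 1)(s + 5).
Hence p(s) = (s + 1) (s + 5), with roots -5, -1.
All eigenvalues have negative real part, so the system is asymptotically stable.

-5, -1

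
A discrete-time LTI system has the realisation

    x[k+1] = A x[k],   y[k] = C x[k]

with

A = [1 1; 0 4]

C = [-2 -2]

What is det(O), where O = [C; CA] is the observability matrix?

CA = [[-2, -10]]
Observability matrix O = [C; CA] = [[-2, -2], [-2, -10]]
det(O) = (-2)·(-10) - (-2)·(-2) = 20 - 4 = 16
Since det(O) ≠ 0, rank(O) = 2 and the system is completely observable.

16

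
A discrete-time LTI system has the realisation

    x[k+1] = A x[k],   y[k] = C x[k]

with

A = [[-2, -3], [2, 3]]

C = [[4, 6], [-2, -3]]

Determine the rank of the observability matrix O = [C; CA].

CA = [[4, 6], [-2, -3]]
Observability matrix O = [C; CA] = [[4, 6], [-2, -3], [4, 6], [-2, -3]]
Every row of O is a scalar multiple of row 1 = [4, 6] (multipliers 1, -1/2, 1, -1/2), so the rows span a one-dimensional space.
O ≠ 0, hence rank(O) = 1.
rank(O) = 1 < n = 2, so the pair (A, C) is not completely observable.

1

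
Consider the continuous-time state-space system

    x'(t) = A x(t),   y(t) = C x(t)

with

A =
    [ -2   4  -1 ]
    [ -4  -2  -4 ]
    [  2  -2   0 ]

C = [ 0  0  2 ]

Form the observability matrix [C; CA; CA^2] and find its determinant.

256

CA = [[4, -4, 0]]
CA^2 = [[8, 24, 12]]
Observability matrix O = [C; CA; CA^2] = [[0, 0, 2], [4, -4, 0], [8, 24, 12]]
Expanding along the first row, det(O) = 0·((-4)·12 - 0·24) - 0·(4·12 - 0·8) + 2·(4·24 - (-4)·8) = 0·(-48) - 0·48 + 2·128 = 256
Since det(O) ≠ 0, rank(O) = 3 and the system is completely observable.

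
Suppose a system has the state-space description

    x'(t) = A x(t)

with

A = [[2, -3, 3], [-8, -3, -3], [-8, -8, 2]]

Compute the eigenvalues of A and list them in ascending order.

det(sI - A) = s^3 - (tr A)s^2 + (M11 + M22 + M33)s - det A, where Mii is the 2×2 principal minor of A obtained by deleting row i and column i.
tr A = 2 + (-3) + 2 = 1; M11 = (-3)·2 - (-3)·(-8) = -6 - 24 = -30; M22 = 2·2 - 3·(-8) = 4 - (-24) = 28; M33 = 2·(-3) - (-3)·(-8) = -6 - 24 = -30; sum of minors = -32.
det A = 2·((-3)·2 - (-3)·(-8)) - (-3)·((-8)·2 - (-3)·(-8)) + 3·((-8)·(-8) - (-3)·(-8)) = 2·(-30) - (-3)·(-40) + 3·40 = -60.
So p(s) = det(sI - A) = s^3 - s^2 - 32s + 60.
Rational-root test: any integer root divides 60. Testing small divisors, s = 2 works: p(2) = 8 + (-4) + (-64) + 60 = 0, so (s - 2) is a factor.
Dividing, p(s) = (s - 2)(s^2 + s - 30).
Factor s^2 + s - 30: two numbers with sum -1 and product -30 are 5 and -6, so s^2 + s - 30 = (s - 5)(s + 6).
Hence p(s) = (s - 5) (s - 2) (s + 6), with roots -6, 2, 5.
At least one eigenvalue has non-negative real part, so the system is not asymptotically stable.

-6, 2, 5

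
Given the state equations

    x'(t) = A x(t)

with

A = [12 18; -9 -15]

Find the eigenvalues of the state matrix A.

det(sI - A) = s^2 - (tr A)s + det A, with tr A = 12 + (-15) = -3 and det A = 12·(-15) - 18·(-9) = -180 - (-162) = -18.
So p(s) = det(sI - A) = s^2 + 3s - 18.
Factor s^2 + 3s - 18: two numbers with sum -3 and product -18 are 3 and -6, so s^2 + 3s - 18 = (s - 3)(s + 6).
Hence p(s) = (s - 3) (s + 6), with roots -6, 3.
At least one eigenvalue has non-negative real part, so the system is not asymptotically stable.

-6, 3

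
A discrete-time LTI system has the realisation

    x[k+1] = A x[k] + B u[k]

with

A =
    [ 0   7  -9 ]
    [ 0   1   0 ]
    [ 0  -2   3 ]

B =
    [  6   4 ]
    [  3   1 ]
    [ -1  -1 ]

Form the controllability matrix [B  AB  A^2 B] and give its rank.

AB = [[30, 16], [3, 1], [-9, -5]]
A^2B = [[102, 52], [3, 1], [-33, -17]]
Controllability matrix C = [B  AB  A^2B] = [[6, 4, 30, 16, 102, 52], [3, 1, 3, 1, 3, 1], [-1, -1, -9, -5, -33, -17]]
The rows r1, r2, r3 of C are linearly dependent: r1 - r2 + 3·r3 = 0 (check each entry), so rank(C) ≤ 2.
The 2×2 minor from rows 1, 2, columns 1, 2 is 6·1 - 4·3 = 6 - 12 = -6 ≠ 0, so rank(C) = 2.
rank(C) = 2 < n = 3, so the pair (A, B) is not completely controllable.

2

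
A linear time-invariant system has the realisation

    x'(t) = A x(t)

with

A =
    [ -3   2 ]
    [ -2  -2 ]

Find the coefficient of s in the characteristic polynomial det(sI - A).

For a 2×2 matrix, det(sI - A) = s^2 - (tr A)s + det A.
tr A = -5, det A = 10.
So p(s) = s^2 + 5s + 10.
The coefficient of s is 5.

5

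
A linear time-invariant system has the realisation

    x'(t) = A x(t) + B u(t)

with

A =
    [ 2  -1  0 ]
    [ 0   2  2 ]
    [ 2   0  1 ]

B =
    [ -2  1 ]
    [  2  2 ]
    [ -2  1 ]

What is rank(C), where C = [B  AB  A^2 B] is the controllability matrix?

AB = [[-6, 0], [0, 6], [-6, 3]]
A^2B = [[-12, -6], [-12, 18], [-18, 3]]
Controllability matrix C = [B  AB  A^2B] = [[-2, 1, -6, 0, -12, -6], [2, 2, 0, 6, -12, 18], [-2, 1, -6, 3, -18, 3]]
Take the 3×3 submatrix of C formed by columns 1, 2, 4: [[-2, 1, 0], [2, 2, 6], [-2, 1, 3]]. Its determinant is (-2)·(2·3 - 6·1) - 1·(2·3 - 6·(-2)) + 0·(2·1 - 2·(-2)) = (-2)·0 - 1·18 + 0·6 = -18 ≠ 0.
So rank(C) ≥ 3; since C has 3 rows, rank(C) = 3.
rank(C) = 3 = n, so the pair (A, B) is completely controllable.

3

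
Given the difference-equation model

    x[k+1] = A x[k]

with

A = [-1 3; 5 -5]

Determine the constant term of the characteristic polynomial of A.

For a 2×2 matrix, det(zI - A) = z^2 - (tr A)z + det A.
tr A = -6, det A = -10.
So p(z) = z^2 + 6z - 10.
The constant term is -10.

-10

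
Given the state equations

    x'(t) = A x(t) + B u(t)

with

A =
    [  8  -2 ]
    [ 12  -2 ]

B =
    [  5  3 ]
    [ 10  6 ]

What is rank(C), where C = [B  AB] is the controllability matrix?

AB = [[20, 12], [40, 24]]
Controllability matrix C = [B  AB] = [[5, 3, 20, 12], [10, 6, 40, 24]]
Every column of C is a scalar multiple of column 1 = [5, 10] (multipliers 1, 3/5, 4, 12/5), so the columns span a one-dimensional space.
C ≠ 0, hence rank(C) = 1.
rank(C) = 1 < n = 2, so the pair (A, B) is not completely controllable.

1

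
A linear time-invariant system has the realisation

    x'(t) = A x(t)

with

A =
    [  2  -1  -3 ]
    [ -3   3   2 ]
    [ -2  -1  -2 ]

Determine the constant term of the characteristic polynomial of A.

25

Expand det(sI - A) for the 3×3 matrix.
p(s) = s^3 - 3s^2 - 11s + 25.
(Check: constant term = det(-A) = (-1)^3 det A = 25; coefficient of s^2 = -tr A = -3.)
The constant term is 25.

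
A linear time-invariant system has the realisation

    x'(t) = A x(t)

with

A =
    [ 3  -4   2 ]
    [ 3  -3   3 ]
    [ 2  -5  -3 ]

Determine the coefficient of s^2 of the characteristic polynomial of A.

Expand det(sI - A) for the 3×3 matrix.
p(s) = s^3 + 3s^2 + 14s + 6.
(Check: constant term = det(-A) = (-1)^3 det A = 6; coefficient of s^2 = -tr A = 3.)
The coefficient of s^2 is 3.

3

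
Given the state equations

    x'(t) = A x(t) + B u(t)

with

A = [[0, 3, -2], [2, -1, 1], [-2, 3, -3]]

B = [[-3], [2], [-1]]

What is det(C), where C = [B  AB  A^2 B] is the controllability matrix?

AB = [[8], [-9], [15]]
A^2B = [[-57], [40], [-88]]
Controllability matrix C = [B  AB  A^2B] = [[-3, 8, -57], [2, -9, 40], [-1, 15, -88]]
Expanding along the first row, det(C) = (-3)·((-9)·(-88) - 40·15) - 8·(2·(-88) - 40·(-1)) + (-57)·(2·15 - (-9)·(-1)) = (-3)·192 - 8·(-136) + (-57)·21 = -685
Since det(C) ≠ 0, rank(C) = 3 and the system is completely controllable.

-685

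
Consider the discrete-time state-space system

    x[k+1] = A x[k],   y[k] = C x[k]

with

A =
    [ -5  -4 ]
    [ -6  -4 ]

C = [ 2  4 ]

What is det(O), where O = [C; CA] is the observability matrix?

CA = [[-34, -24]]
Observability matrix O = [C; CA] = [[2, 4], [-34, -24]]
det(O) = 2·(-24) - 4·(-34) = -48 - (-136) = 88
Since det(O) ≠ 0, rank(O) = 2 and the system is completely observable.

88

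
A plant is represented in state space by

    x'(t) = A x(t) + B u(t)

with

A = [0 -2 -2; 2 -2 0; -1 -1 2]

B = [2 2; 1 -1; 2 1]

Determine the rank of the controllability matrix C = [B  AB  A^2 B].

AB = [[-6, 0], [2, 6], [1, 1]]
A^2B = [[-6, -14], [-16, -12], [6, -4]]
Controllability matrix C = [B  AB  A^2B] = [[2, 2, -6, 0, -6, -14], [1, -1, 2, 6, -16, -12], [2, 1, 1, 1, 6, -4]]
Take the 3×3 submatrix of C formed by columns 1, 2, 3: [[2, 2, -6], [1, -1, 2], [2, 1, 1]]. Its determinant is 2·((-1)·1 - 2·1) - 2·(1·1 - 2·2) + (-6)·(1·1 - (-1)·2) = 2·(-3) - 2·(-3) + (-6)·3 = -18 ≠ 0.
So rank(C) ≥ 3; since C has 3 rows, rank(C) = 3.
rank(C) = 3 = n, so the pair (A, B) is completely controllable.

3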